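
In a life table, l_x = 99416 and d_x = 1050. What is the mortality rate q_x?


q_x = d_x / l_x
= 1050 / 99416
= 0.0106


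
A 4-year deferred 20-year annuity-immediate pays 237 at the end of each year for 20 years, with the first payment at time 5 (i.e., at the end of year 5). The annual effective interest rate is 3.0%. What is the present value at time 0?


PV at time 4 of the 20-year annuity-immediate:
a_n = 237 * (1-(1+0.03)^(-20))/0.03 = 3525.9615
Discount back 4 years to time 0:
PV = 3525.9615 * (1+0.03)^(-4)
= 3525.9615 * 0.888487
= 3132.7712


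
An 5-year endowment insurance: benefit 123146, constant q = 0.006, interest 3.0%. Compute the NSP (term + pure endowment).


Term component = 3344.6617
Pure endowment = 5_p_x * v^5 * benefit = 0.970358 * 0.862609 * 123146 = 103078.0296
NSP = 106422.6913


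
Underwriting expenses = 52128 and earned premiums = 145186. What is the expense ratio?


Expense ratio = expenses / premiums
= 52128 / 145186
= 0.359


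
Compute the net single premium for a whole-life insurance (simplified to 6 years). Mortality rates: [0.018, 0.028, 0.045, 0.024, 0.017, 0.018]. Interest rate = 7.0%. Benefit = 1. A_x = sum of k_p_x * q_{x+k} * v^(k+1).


v = 0.934579
Year 0: k_p_x=1.0, q=0.018, term=0.016822
Year 1: k_p_x=0.982, q=0.028, term=0.024016
Year 2: k_p_x=0.954504, q=0.045, term=0.035062
Year 3: k_p_x=0.911551, q=0.024, term=0.01669
Year 4: k_p_x=0.889674, q=0.017, term=0.010784
Year 5: k_p_x=0.87455, q=0.018, term=0.010489
A_x = 0.1139


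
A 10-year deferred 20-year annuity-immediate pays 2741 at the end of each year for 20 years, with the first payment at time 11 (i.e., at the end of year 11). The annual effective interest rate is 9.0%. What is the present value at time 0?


PV at time 10 of the 20-year annuity-immediate:
a_n = 2741 * (1-(1+0.09)^(-20))/0.09 = 25021.3437
Discount back 10 years to time 0:
PV = 25021.3437 * (1+0.09)^(-10)
= 25021.3437 * 0.422411
= 10569.286


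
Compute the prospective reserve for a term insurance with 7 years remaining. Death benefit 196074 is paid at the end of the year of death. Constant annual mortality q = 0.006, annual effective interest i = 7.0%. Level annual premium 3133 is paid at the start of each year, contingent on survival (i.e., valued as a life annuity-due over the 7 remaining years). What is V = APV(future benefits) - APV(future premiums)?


v = 1/(1+i) = 0.934579
APV(future benefits) per unit = sum_{k=0}^{6} k_p_x * q * v^(k+1) = 0.031811
APV(future benefits) = 196074 * 0.031811 = 6237.3146
Life annuity-due factor ä_{x:7} = sum_{k=0}^{6} k_p_x * v^k = 5.672966
APV(future premiums) = 3133 * 5.672966 = 17773.4019
V = 6237.3146 - 17773.4019
= -11536.0873


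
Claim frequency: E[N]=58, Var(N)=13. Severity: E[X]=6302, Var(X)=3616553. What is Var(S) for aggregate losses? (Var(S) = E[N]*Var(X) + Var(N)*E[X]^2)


Var(S) = E[N]*Var(X) + Var(N)*E[X]^2
= 58*3616553 + 13*6302^2
= 209760074 + 516297652
= 7.2606e+08


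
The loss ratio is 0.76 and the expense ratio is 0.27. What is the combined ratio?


Combined ratio = loss ratio + expense ratio
= 0.76 + 0.27
= 1.03


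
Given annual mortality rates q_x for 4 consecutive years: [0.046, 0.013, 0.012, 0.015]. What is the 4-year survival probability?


p_k = 1 - q_k for each year
Survival = product of (1 - q_k)
= 0.954 * 0.987 * 0.988 * 0.985
= 0.9163


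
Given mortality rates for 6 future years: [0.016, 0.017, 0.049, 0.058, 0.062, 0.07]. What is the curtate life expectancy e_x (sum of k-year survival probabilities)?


e_x = sum_{k=1}^{n} k_p_x
k_p_x values:
  1_p_x = 0.984
  2_p_x = 0.967272
  3_p_x = 0.919876
  4_p_x = 0.866523
  5_p_x = 0.812798
  6_p_x = 0.755903
e_x = 5.3064


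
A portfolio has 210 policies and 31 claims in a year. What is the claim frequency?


frequency = claims / policies
= 31 / 210
= 0.1476


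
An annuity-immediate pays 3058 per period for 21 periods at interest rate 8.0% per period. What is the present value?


PV = PMT * (1 - (1+i)^(-n)) / i
= 3058 * (1 - (1+0.08)^(-21)) / 0.08
= 3058 * (1 - 0.198656) / 0.08
= 3058 * 10.016803
= 30631.384


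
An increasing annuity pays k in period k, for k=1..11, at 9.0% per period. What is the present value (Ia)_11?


(Ia)_n = sum_{k=1}^{n} k * v^k, v = 1/(1+i)
v = 0.917431
Sum computed term by term:
(Ia)_11 = 35.0533


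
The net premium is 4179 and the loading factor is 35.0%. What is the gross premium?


Gross = net * (1 + loading)
= 4179 * (1 + 0.35)
= 4179 * 1.35
= 5641.65


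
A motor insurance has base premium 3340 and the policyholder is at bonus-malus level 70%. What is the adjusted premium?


adjusted = base * BM_level / 100
= 3340 * 70 / 100
= 3340 * 0.7
= 2338.0


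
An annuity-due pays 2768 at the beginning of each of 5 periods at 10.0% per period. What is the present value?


PV_due = PMT * (1-(1+i)^(-n))/i * (1+i)
PV_immediate = 10492.8978
PV_due = 10492.8978 * 1.1
= 11542.1876


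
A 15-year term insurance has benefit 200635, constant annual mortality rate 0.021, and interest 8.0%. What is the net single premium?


NSP = benefit * sum_{k=0}^{n-1} k_p_x * q * v^(k+1)
With constant q=0.021, v=0.925926
Sum = 0.160247
NSP = 200635 * 0.160247
= 32151.1069


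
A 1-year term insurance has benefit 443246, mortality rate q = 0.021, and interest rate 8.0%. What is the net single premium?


NSP = benefit * q * v
v = 1/(1+i) = 0.925926
NSP = 443246 * 0.021 * 0.925926
= 8618.6722


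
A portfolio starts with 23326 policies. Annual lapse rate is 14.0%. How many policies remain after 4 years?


remaining = initial * (1 - lapse)^years
= 23326 * (1 - 0.14)^4
= 23326 * 0.547008
= 12759.5123


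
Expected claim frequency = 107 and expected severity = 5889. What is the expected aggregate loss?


E[S] = E[N] * E[X]
= 107 * 5889
= 630123


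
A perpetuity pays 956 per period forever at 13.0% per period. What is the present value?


PV = PMT / i
= 956 / 0.13
= 7353.8462


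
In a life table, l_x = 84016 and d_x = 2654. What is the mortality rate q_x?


q_x = d_x / l_x
= 2654 / 84016
= 0.0316


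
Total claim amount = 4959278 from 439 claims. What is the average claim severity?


severity = total / number
= 4959278 / 439
= 11296.7608


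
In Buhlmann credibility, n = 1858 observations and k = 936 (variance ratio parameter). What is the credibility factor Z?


Z = n / (n + k)
= 1858 / (1858 + 936)
= 1858 / 2794
= 0.665


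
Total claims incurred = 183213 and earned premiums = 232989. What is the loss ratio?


Loss ratio = claims / premiums
= 183213 / 232989
= 0.7864


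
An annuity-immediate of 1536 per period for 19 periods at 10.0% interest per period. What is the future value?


FV = PMT * ((1+i)^n - 1) / i
= 1536 * ((1.1)^19 - 1) / 0.1
= 1536 * (6.115909 - 1) / 0.1
= 78580.3629


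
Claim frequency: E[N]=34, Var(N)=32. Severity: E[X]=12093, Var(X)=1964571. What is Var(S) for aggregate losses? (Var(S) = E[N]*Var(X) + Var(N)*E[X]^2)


Var(S) = E[N]*Var(X) + Var(N)*E[X]^2
= 34*1964571 + 32*12093^2
= 66795414 + 4679700768
= 4.7465e+09


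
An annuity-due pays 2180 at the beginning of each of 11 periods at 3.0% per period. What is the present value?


PV_due = PMT * (1-(1+i)^(-n))/i * (1+i)
PV_immediate = 20170.7206
PV_due = 20170.7206 * 1.03
= 20775.8422


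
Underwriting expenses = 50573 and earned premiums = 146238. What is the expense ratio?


Expense ratio = expenses / premiums
= 50573 / 146238
= 0.3458


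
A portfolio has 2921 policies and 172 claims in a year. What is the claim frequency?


frequency = claims / policies
= 172 / 2921
= 0.0589


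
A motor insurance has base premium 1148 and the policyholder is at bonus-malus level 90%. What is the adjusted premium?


adjusted = base * BM_level / 100
= 1148 * 90 / 100
= 1148 * 0.9
= 1033.2


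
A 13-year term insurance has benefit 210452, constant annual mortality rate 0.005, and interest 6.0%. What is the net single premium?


NSP = benefit * sum_{k=0}^{n-1} k_p_x * q * v^(k+1)
With constant q=0.005, v=0.943396
Sum = 0.043134
NSP = 210452 * 0.043134
= 9077.5691


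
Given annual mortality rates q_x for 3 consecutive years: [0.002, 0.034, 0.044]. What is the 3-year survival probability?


p_k = 1 - q_k for each year
Survival = product of (1 - q_k)
= 0.998 * 0.966 * 0.956
= 0.9216


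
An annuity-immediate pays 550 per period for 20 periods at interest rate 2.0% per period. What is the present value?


PV = PMT * (1 - (1+i)^(-n)) / i
= 550 * (1 - (1+0.02)^(-20)) / 0.02
= 550 * (1 - 0.672971) / 0.02
= 550 * 16.351433
= 8993.2883


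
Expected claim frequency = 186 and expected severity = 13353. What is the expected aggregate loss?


E[S] = E[N] * E[X]
= 186 * 13353
= 2.4837e+06


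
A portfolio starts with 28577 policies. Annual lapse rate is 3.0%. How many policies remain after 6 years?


remaining = initial * (1 - lapse)^years
= 28577 * (1 - 0.03)^6
= 28577 * 0.832972
= 23803.841


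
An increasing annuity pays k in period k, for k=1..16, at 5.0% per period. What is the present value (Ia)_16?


(Ia)_n = sum_{k=1}^{n} k * v^k, v = 1/(1+i)
v = 0.952381
Sum computed term by term:
(Ia)_16 = 80.9975


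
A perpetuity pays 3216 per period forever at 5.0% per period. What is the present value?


PV = PMT / i
= 3216 / 0.05
= 64320.0


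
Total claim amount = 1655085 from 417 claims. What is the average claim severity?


severity = total / number
= 1655085 / 417
= 3969.0288


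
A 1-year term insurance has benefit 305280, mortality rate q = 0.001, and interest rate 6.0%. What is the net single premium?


NSP = benefit * q * v
v = 1/(1+i) = 0.943396
NSP = 305280 * 0.001 * 0.943396
= 288.0


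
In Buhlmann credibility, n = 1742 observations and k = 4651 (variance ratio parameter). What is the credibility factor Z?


Z = n / (n + k)
= 1742 / (1742 + 4651)
= 1742 / 6393
= 0.2725


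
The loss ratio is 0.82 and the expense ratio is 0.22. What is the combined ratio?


Combined ratio = loss ratio + expense ratio
= 0.82 + 0.22
= 1.04


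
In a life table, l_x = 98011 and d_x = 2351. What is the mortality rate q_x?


q_x = d_x / l_x
= 2351 / 98011
= 0.024


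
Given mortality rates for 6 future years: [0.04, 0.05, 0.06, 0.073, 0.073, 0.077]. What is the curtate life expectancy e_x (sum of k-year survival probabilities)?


e_x = sum_{k=1}^{n} k_p_x
k_p_x values:
  1_p_x = 0.96
  2_p_x = 0.912
  3_p_x = 0.85728
  4_p_x = 0.794699
  5_p_x = 0.736686
  6_p_x = 0.679961
e_x = 4.9406


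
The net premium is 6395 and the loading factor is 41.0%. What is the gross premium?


Gross = net * (1 + loading)
= 6395 * (1 + 0.41)
= 6395 * 1.41
= 9016.95


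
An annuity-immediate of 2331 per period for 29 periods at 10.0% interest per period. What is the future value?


FV = PMT * ((1+i)^n - 1) / i
= 2331 * ((1.1)^29 - 1) / 0.1
= 2331 * (15.863093 - 1) / 0.1
= 346458.6972


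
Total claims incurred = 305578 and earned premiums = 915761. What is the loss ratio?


Loss ratio = claims / premiums
= 305578 / 915761
= 0.3337


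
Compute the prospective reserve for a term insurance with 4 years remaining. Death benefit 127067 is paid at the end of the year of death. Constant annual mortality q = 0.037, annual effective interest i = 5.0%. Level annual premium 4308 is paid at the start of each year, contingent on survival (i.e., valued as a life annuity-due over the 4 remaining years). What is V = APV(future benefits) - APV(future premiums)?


v = 1/(1+i) = 0.952381
APV(future benefits) per unit = sum_{k=0}^{3} k_p_x * q * v^(k+1) = 0.124382
APV(future benefits) = 127067 * 0.124382 = 15804.8031
Life annuity-due factor ä_{x:4} = sum_{k=0}^{3} k_p_x * v^k = 3.52975
APV(future premiums) = 4308 * 3.52975 = 15206.161
V = 15804.8031 - 15206.161
= 598.6422


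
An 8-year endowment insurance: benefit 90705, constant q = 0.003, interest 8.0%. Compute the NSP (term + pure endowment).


Term component = 1549.2924
Pure endowment = 8_p_x * v^8 * benefit = 0.97625 * 0.540269 * 90705 = 47841.2425
NSP = 49390.5349


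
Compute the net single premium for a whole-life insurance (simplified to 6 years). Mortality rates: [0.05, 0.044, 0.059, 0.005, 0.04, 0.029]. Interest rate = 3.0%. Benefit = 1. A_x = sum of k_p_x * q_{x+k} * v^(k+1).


v = 0.970874
Year 0: k_p_x=1.0, q=0.05, term=0.048544
Year 1: k_p_x=0.95, q=0.044, term=0.039401
Year 2: k_p_x=0.9082, q=0.059, term=0.049037
Year 3: k_p_x=0.854616, q=0.005, term=0.003797
Year 4: k_p_x=0.850343, q=0.04, term=0.029341
Year 5: k_p_x=0.816329, q=0.029, term=0.019826
A_x = 0.1899


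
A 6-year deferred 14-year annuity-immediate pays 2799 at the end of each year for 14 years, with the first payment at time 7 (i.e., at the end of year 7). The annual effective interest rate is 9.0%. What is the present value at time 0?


PV at time 6 of the 14-year annuity-immediate:
a_n = 2799 * (1-(1+0.09)^(-14))/0.09 = 21793.4349
Discount back 6 years to time 0:
PV = 21793.4349 * (1+0.09)^(-6)
= 21793.4349 * 0.596267
= 12994.7132


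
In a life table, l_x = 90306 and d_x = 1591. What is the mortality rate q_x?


q_x = d_x / l_x
= 1591 / 90306
= 0.0176


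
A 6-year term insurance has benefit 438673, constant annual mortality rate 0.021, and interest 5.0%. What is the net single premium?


NSP = benefit * sum_{k=0}^{n-1} k_p_x * q * v^(k+1)
With constant q=0.021, v=0.952381
Sum = 0.101453
NSP = 438673 * 0.101453
= 44504.6688


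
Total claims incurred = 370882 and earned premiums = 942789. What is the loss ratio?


Loss ratio = claims / premiums
= 370882 / 942789
= 0.3934


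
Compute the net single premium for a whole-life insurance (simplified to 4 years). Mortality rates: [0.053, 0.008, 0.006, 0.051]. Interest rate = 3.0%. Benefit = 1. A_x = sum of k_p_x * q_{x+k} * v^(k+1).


v = 0.970874
Year 0: k_p_x=1.0, q=0.053, term=0.051456
Year 1: k_p_x=0.947, q=0.008, term=0.007141
Year 2: k_p_x=0.939424, q=0.006, term=0.005158
Year 3: k_p_x=0.933787, q=0.051, term=0.042313
A_x = 0.1061


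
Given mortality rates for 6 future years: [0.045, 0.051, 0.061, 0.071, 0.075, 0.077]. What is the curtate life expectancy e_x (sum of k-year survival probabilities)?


e_x = sum_{k=1}^{n} k_p_x
k_p_x values:
  1_p_x = 0.955
  2_p_x = 0.906295
  3_p_x = 0.851011
  4_p_x = 0.790589
  5_p_x = 0.731295
  6_p_x = 0.674985
e_x = 4.9092


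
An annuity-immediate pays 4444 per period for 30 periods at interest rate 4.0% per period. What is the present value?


PV = PMT * (1 - (1+i)^(-n)) / i
= 4444 * (1 - (1+0.04)^(-30)) / 0.04
= 4444 * (1 - 0.308319) / 0.04
= 4444 * 17.292033
= 76845.796


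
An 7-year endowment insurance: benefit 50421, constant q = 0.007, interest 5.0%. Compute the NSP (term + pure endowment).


Term component = 2002.6289
Pure endowment = 7_p_x * v^7 * benefit = 0.952017 * 0.710681 * 50421 = 34113.8787
NSP = 36116.5076


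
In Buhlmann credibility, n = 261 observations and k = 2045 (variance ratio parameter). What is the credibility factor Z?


Z = n / (n + k)
= 261 / (261 + 2045)
= 261 / 2306
= 0.1132


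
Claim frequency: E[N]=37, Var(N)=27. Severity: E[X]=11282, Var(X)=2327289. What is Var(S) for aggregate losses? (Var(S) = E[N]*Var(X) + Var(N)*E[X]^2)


Var(S) = E[N]*Var(X) + Var(N)*E[X]^2
= 37*2327289 + 27*11282^2
= 86109693 + 3436655148
= 3.5228e+09


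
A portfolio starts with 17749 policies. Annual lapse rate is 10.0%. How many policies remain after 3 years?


remaining = initial * (1 - lapse)^years
= 17749 * (1 - 0.1)^3
= 17749 * 0.729
= 12939.021


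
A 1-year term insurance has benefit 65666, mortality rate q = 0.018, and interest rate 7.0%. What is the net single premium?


NSP = benefit * q * v
v = 1/(1+i) = 0.934579
NSP = 65666 * 0.018 * 0.934579
= 1104.6617


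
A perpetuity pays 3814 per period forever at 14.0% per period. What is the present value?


PV = PMT / i
= 3814 / 0.14
= 27242.8571


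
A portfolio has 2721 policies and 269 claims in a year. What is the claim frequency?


frequency = claims / policies
= 269 / 2721
= 0.0989


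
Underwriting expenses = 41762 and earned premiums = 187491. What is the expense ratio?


Expense ratio = expenses / premiums
= 41762 / 187491
= 0.2227


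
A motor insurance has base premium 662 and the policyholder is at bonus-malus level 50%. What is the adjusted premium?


adjusted = base * BM_level / 100
= 662 * 50 / 100
= 662 * 0.5
= 331.0


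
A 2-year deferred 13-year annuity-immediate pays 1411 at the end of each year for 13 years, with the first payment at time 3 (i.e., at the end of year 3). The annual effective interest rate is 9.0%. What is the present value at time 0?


PV at time 2 of the 13-year annuity-immediate:
a_n = 1411 * (1-(1+0.09)^(-13))/0.09 = 10564.0214
Discount back 2 years to time 0:
PV = 10564.0214 * (1+0.09)^(-2)
= 10564.0214 * 0.84168
= 8891.5255


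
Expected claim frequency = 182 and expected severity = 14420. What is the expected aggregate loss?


E[S] = E[N] * E[X]
= 182 * 14420
= 2.6244e+06


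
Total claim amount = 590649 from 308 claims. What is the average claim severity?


severity = total / number
= 590649 / 308
= 1917.6916


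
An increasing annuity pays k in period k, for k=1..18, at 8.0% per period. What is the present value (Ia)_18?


(Ia)_n = sum_{k=1}^{n} k * v^k, v = 1/(1+i)
v = 0.925926
Sum computed term by term:
(Ia)_18 = 70.2144


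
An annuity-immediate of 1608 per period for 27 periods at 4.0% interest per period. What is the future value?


FV = PMT * ((1+i)^n - 1) / i
= 1608 * ((1.04)^27 - 1) / 0.04
= 1608 * (2.883369 - 1) / 0.04
= 75711.4168


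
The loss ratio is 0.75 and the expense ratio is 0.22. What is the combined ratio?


Combined ratio = loss ratio + expense ratio
= 0.75 + 0.22
= 0.97


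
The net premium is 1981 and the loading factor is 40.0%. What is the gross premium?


Gross = net * (1 + loading)
= 1981 * (1 + 0.4)
= 1981 * 1.4
= 2773.4


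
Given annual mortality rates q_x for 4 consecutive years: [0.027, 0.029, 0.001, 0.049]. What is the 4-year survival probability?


p_k = 1 - q_k for each year
Survival = product of (1 - q_k)
= 0.973 * 0.971 * 0.999 * 0.951
= 0.8976


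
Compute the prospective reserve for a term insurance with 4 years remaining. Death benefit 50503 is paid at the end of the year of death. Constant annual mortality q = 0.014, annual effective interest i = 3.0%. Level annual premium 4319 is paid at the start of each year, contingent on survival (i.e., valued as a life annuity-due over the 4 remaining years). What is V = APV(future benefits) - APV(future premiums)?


v = 1/(1+i) = 0.970874
APV(future benefits) per unit = sum_{k=0}^{3} k_p_x * q * v^(k+1) = 0.050983
APV(future benefits) = 50503 * 0.050983 = 2574.8073
Life annuity-due factor ä_{x:4} = sum_{k=0}^{3} k_p_x * v^k = 3.750911
APV(future premiums) = 4319 * 3.750911 = 16200.1839
V = 2574.8073 - 16200.1839
= -13625.3766


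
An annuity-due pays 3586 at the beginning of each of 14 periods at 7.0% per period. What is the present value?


PV_due = PMT * (1-(1+i)^(-n))/i * (1+i)
PV_immediate = 31361.2482
PV_due = 31361.2482 * 1.07
= 33556.5356


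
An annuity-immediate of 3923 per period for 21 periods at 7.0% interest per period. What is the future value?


FV = PMT * ((1+i)^n - 1) / i
= 3923 * ((1.07)^21 - 1) / 0.07
= 3923 * (4.140562 - 1) / 0.07
= 176006.0885


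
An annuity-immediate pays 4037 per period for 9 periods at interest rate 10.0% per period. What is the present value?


PV = PMT * (1 - (1+i)^(-n)) / i
= 4037 * (1 - (1+0.1)^(-9)) / 0.1
= 4037 * (1 - 0.424098) / 0.1
= 4037 * 5.759024
= 23249.1791


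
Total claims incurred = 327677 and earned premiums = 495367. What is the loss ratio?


Loss ratio = claims / premiums
= 327677 / 495367
= 0.6615


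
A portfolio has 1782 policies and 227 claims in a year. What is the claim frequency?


frequency = claims / policies
= 227 / 1782
= 0.1274


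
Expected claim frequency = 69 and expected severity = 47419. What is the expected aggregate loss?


E[S] = E[N] * E[X]
= 69 * 47419
= 3.2719e+06


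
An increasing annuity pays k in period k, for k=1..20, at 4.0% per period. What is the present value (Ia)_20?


(Ia)_n = sum_{k=1}^{n} k * v^k, v = 1/(1+i)
v = 0.961538
Sum computed term by term:
(Ia)_20 = 125.155


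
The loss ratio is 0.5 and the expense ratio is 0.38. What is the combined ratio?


Combined ratio = loss ratio + expense ratio
= 0.5 + 0.38
= 0.88


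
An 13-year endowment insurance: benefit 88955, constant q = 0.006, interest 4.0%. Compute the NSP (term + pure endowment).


Term component = 5158.8582
Pure endowment = 13_p_x * v^13 * benefit = 0.924747 * 0.600574 * 88955 = 49403.754
NSP = 54562.6122


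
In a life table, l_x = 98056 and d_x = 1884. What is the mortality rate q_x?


q_x = d_x / l_x
= 1884 / 98056
= 0.0192


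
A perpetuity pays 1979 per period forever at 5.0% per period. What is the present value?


PV = PMT / i
= 1979 / 0.05
= 39580.0


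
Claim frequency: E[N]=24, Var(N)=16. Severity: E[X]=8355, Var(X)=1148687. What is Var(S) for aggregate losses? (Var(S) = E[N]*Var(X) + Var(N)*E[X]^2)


Var(S) = E[N]*Var(X) + Var(N)*E[X]^2
= 24*1148687 + 16*8355^2
= 27568488 + 1116896400
= 1.1445e+09


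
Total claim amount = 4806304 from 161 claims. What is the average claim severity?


severity = total / number
= 4806304 / 161
= 29852.8199


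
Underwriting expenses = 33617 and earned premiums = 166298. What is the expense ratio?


Expense ratio = expenses / premiums
= 33617 / 166298
= 0.2021


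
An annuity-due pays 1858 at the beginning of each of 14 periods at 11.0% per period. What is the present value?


PV_due = PMT * (1-(1+i)^(-n))/i * (1+i)
PV_immediate = 12972.3056
PV_due = 12972.3056 * 1.11
= 14399.2592


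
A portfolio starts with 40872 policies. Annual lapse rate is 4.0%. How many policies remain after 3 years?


remaining = initial * (1 - lapse)^years
= 40872 * (1 - 0.04)^3
= 40872 * 0.884736
= 36160.9298


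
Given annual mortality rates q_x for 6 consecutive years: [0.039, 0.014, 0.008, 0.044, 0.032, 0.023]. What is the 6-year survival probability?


p_k = 1 - q_k for each year
Survival = product of (1 - q_k)
= 0.961 * 0.986 * 0.992 * 0.956 * 0.968 * 0.977
= 0.8498


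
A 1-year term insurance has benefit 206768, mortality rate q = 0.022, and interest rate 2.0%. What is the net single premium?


NSP = benefit * q * v
v = 1/(1+i) = 0.980392
NSP = 206768 * 0.022 * 0.980392
= 4459.702


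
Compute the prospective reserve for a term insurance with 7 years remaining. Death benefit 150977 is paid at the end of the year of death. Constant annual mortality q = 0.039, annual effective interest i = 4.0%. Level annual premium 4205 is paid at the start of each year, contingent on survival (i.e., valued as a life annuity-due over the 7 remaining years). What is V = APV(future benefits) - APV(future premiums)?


v = 1/(1+i) = 0.961538
APV(future benefits) per unit = sum_{k=0}^{6} k_p_x * q * v^(k+1) = 0.209704
APV(future benefits) = 150977 * 0.209704 = 31660.4655
Life annuity-due factor ä_{x:7} = sum_{k=0}^{6} k_p_x * v^k = 5.592104
APV(future premiums) = 4205 * 5.592104 = 23514.7972
V = 31660.4655 - 23514.7972
= 8145.6683


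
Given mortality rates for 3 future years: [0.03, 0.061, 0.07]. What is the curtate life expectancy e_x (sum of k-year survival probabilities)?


e_x = sum_{k=1}^{n} k_p_x
k_p_x values:
  1_p_x = 0.97
  2_p_x = 0.91083
  3_p_x = 0.847072
e_x = 2.7279


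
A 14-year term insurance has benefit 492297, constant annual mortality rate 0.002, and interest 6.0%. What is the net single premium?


NSP = benefit * sum_{k=0}^{n-1} k_p_x * q * v^(k+1)
With constant q=0.002, v=0.943396
Sum = 0.018385
NSP = 492297 * 0.018385
= 9050.7016


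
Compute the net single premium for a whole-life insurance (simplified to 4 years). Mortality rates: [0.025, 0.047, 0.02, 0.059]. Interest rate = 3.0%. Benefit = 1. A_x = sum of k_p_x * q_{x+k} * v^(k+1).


v = 0.970874
Year 0: k_p_x=1.0, q=0.025, term=0.024272
Year 1: k_p_x=0.975, q=0.047, term=0.043194
Year 2: k_p_x=0.929175, q=0.02, term=0.017007
Year 3: k_p_x=0.910591, q=0.059, term=0.047734
A_x = 0.1322


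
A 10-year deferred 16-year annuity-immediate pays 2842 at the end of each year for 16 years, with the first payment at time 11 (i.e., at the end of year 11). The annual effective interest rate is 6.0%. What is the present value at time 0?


PV at time 10 of the 16-year annuity-immediate:
a_n = 2842 * (1-(1+0.06)^(-16))/0.06 = 28720.9544
Discount back 10 years to time 0:
PV = 28720.9544 * (1+0.06)^(-10)
= 28720.9544 * 0.558395
= 16037.6309


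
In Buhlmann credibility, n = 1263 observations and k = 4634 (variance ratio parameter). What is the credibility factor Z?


Z = n / (n + k)
= 1263 / (1263 + 4634)
= 1263 / 5897
= 0.2142


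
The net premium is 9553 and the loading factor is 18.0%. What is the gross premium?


Gross = net * (1 + loading)
= 9553 * (1 + 0.18)
= 9553 * 1.18
= 11272.54


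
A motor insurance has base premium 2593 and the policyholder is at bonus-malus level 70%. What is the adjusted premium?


adjusted = base * BM_level / 100
= 2593 * 70 / 100
= 2593 * 0.7
= 1815.1


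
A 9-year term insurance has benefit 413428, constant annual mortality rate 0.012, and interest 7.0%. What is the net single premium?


NSP = benefit * sum_{k=0}^{n-1} k_p_x * q * v^(k+1)
With constant q=0.012, v=0.934579
Sum = 0.074937
NSP = 413428 * 0.074937
= 30981.0176


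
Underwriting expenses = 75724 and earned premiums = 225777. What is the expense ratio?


Expense ratio = expenses / premiums
= 75724 / 225777
= 0.3354


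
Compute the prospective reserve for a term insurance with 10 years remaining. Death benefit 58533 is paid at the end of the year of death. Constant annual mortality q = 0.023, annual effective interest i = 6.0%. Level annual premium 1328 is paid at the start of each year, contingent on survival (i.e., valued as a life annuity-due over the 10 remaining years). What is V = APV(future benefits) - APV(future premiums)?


v = 1/(1+i) = 0.943396
APV(future benefits) per unit = sum_{k=0}^{9} k_p_x * q * v^(k+1) = 0.154495
APV(future benefits) = 58533 * 0.154495 = 9043.0778
Life annuity-due factor ä_{x:10} = sum_{k=0}^{9} k_p_x * v^k = 7.120222
APV(future premiums) = 1328 * 7.120222 = 9455.6543
V = 9043.0778 - 9455.6543
= -412.5765


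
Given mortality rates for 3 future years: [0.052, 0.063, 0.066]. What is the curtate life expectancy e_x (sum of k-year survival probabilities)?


e_x = sum_{k=1}^{n} k_p_x
k_p_x values:
  1_p_x = 0.948
  2_p_x = 0.888276
  3_p_x = 0.82965
e_x = 2.6659


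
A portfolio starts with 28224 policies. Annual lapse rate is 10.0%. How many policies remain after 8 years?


remaining = initial * (1 - lapse)^years
= 28224 * (1 - 0.1)^8
= 28224 * 0.430467
= 12149.5065


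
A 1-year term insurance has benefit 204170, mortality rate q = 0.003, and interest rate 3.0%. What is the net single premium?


NSP = benefit * q * v
v = 1/(1+i) = 0.970874
NSP = 204170 * 0.003 * 0.970874
= 594.6699


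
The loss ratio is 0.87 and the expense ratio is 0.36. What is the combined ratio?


Combined ratio = loss ratio + expense ratio
= 0.87 + 0.36
= 1.23


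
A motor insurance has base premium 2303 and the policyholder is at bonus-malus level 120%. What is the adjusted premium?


adjusted = base * BM_level / 100
= 2303 * 120 / 100
= 2303 * 1.2
= 2763.6


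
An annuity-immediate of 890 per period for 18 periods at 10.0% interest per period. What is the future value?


FV = PMT * ((1+i)^n - 1) / i
= 890 * ((1.1)^18 - 1) / 0.1
= 890 * (5.559917 - 1) / 0.1
= 40583.2641


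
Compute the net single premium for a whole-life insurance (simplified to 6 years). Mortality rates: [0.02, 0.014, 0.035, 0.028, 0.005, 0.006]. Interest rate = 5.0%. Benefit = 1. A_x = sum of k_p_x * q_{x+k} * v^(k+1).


v = 0.952381
Year 0: k_p_x=1.0, q=0.02, term=0.019048
Year 1: k_p_x=0.98, q=0.014, term=0.012444
Year 2: k_p_x=0.96628, q=0.035, term=0.029215
Year 3: k_p_x=0.93246, q=0.028, term=0.02148
Year 4: k_p_x=0.906351, q=0.005, term=0.003551
Year 5: k_p_x=0.90182, q=0.006, term=0.004038
A_x = 0.0898


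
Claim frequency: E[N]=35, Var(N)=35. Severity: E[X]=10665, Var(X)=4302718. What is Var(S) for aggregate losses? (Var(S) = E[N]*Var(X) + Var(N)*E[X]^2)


Var(S) = E[N]*Var(X) + Var(N)*E[X]^2
= 35*4302718 + 35*10665^2
= 150595130 + 3980977875
= 4.1316e+09


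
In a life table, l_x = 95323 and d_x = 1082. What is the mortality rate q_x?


q_x = d_x / l_x
= 1082 / 95323
= 0.0114


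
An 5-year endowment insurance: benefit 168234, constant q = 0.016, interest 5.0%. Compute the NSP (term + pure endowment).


Term component = 11304.5881
Pure endowment = 5_p_x * v^5 * benefit = 0.922519 * 0.783526 * 168234 = 121602.574
NSP = 132907.1621


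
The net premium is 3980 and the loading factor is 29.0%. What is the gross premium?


Gross = net * (1 + loading)
= 3980 * (1 + 0.29)
= 3980 * 1.29
= 5134.2


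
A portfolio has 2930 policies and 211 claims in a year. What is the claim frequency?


frequency = claims / policies
= 211 / 2930
= 0.072


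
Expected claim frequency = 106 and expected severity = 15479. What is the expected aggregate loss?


E[S] = E[N] * E[X]
= 106 * 15479
= 1.6408e+06


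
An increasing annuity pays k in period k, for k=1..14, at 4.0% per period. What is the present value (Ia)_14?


(Ia)_n = sum_{k=1}^{n} k * v^k, v = 1/(1+i)
v = 0.961538
Sum computed term by term:
(Ia)_14 = 72.5249


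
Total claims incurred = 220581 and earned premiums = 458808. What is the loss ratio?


Loss ratio = claims / premiums
= 220581 / 458808
= 0.4808


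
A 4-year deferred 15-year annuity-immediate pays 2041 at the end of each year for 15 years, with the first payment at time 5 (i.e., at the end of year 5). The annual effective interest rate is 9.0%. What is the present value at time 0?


PV at time 4 of the 15-year annuity-immediate:
a_n = 2041 * (1-(1+0.09)^(-15))/0.09 = 16451.8651
Discount back 4 years to time 0:
PV = 16451.8651 * (1+0.09)^(-4)
= 16451.8651 * 0.708425
= 11654.916


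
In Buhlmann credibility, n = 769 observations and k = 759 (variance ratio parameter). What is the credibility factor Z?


Z = n / (n + k)
= 769 / (769 + 759)
= 769 / 1528
= 0.5033


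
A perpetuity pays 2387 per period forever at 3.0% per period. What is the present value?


PV = PMT / i
= 2387 / 0.03
= 79566.6667


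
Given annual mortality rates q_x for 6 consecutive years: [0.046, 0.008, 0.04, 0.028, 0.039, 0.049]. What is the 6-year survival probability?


p_k = 1 - q_k for each year
Survival = product of (1 - q_k)
= 0.954 * 0.992 * 0.96 * 0.972 * 0.961 * 0.951
= 0.8071


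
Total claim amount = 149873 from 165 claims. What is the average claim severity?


severity = total / number
= 149873 / 165
= 908.3212


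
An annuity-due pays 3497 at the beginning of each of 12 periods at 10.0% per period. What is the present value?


PV_due = PMT * (1-(1+i)^(-n))/i * (1+i)
PV_immediate = 23827.4803
PV_due = 23827.4803 * 1.1
= 26210.2283


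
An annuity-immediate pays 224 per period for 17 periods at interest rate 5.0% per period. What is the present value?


PV = PMT * (1 - (1+i)^(-n)) / i
= 224 * (1 - (1+0.05)^(-17)) / 0.05
= 224 * (1 - 0.436297) / 0.05
= 224 * 11.274066
= 2525.3908


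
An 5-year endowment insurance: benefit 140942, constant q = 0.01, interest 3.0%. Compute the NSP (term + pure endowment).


Term component = 6330.6787
Pure endowment = 5_p_x * v^5 * benefit = 0.95099 * 0.862609 * 140942 = 115619.285
NSP = 121949.9638


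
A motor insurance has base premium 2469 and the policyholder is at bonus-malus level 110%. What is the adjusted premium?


adjusted = base * BM_level / 100
= 2469 * 110 / 100
= 2469 * 1.1
= 2715.9


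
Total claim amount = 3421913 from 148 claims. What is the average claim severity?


severity = total / number
= 3421913 / 148
= 23121.0338


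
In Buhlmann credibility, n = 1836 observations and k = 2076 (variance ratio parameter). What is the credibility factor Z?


Z = n / (n + k)
= 1836 / (1836 + 2076)
= 1836 / 3912
= 0.4693


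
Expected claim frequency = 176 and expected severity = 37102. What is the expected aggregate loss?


E[S] = E[N] * E[X]
= 176 * 37102
= 6.5300e+06


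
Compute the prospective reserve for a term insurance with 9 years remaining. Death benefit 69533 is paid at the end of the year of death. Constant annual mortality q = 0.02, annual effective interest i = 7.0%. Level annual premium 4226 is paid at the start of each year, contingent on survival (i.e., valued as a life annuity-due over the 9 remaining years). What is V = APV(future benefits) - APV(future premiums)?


v = 1/(1+i) = 0.934579
APV(future benefits) per unit = sum_{k=0}^{8} k_p_x * q * v^(k+1) = 0.121444
APV(future benefits) = 69533 * 0.121444 = 8444.3418
Life annuity-due factor ä_{x:9} = sum_{k=0}^{8} k_p_x * v^k = 6.497236
APV(future premiums) = 4226 * 6.497236 = 27457.318
V = 8444.3418 - 27457.318
= -19012.9762


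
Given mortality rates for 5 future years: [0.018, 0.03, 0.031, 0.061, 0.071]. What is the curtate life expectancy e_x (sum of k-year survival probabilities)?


e_x = sum_{k=1}^{n} k_p_x
k_p_x values:
  1_p_x = 0.982
  2_p_x = 0.95254
  3_p_x = 0.923011
  4_p_x = 0.866708
  5_p_x = 0.805171
e_x = 4.5294


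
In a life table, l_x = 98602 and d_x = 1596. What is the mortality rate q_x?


q_x = d_x / l_x
= 1596 / 98602
= 0.0162


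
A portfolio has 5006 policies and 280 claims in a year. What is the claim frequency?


frequency = claims / policies
= 280 / 5006
= 0.0559


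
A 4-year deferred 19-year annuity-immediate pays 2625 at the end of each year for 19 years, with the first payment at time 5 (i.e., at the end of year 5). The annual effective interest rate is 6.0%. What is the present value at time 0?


PV at time 4 of the 19-year annuity-immediate:
a_n = 2625 * (1-(1+0.06)^(-19))/0.06 = 29290.0558
Discount back 4 years to time 0:
PV = 29290.0558 * (1+0.06)^(-4)
= 29290.0558 * 0.792094
= 23200.4676


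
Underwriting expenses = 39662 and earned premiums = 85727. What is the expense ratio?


Expense ratio = expenses / premiums
= 39662 / 85727
= 0.4627


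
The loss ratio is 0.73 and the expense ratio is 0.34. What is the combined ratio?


Combined ratio = loss ratio + expense ratio
= 0.73 + 0.34
= 1.07


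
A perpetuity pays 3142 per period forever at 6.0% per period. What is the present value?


PV = PMT / i
= 3142 / 0.06
= 52366.6667


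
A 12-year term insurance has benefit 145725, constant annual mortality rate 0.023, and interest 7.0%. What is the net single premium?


NSP = benefit * sum_{k=0}^{n-1} k_p_x * q * v^(k+1)
With constant q=0.023, v=0.934579
Sum = 0.164255
NSP = 145725 * 0.164255
= 23936.0883


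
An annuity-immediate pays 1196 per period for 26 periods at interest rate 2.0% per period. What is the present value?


PV = PMT * (1 - (1+i)^(-n)) / i
= 1196 * (1 - (1+0.02)^(-26)) / 0.02
= 1196 * (1 - 0.597579) / 0.02
= 1196 * 20.121036
= 24064.7588


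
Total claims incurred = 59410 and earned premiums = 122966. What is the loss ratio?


Loss ratio = claims / premiums
= 59410 / 122966
= 0.4831


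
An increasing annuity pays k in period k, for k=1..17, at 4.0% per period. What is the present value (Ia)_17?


(Ia)_n = sum_{k=1}^{n} k * v^k, v = 1/(1+i)
v = 0.961538
Sum computed term by term:
(Ia)_17 = 98.1238


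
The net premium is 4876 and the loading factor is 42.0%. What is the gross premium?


Gross = net * (1 + loading)
= 4876 * (1 + 0.42)
= 4876 * 1.42
= 6923.92


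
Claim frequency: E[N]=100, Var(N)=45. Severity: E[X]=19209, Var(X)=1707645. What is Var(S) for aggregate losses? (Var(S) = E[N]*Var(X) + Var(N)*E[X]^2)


Var(S) = E[N]*Var(X) + Var(N)*E[X]^2
= 100*1707645 + 45*19209^2
= 170764500 + 16604355645
= 1.6775e+10


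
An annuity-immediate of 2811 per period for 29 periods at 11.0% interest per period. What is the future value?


FV = PMT * ((1+i)^n - 1) / i
= 2811 * ((1.11)^29 - 1) / 0.11
= 2811 * (20.623691 - 1) / 0.11
= 501474.4936


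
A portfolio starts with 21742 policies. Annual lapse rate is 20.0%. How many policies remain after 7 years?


remaining = initial * (1 - lapse)^years
= 21742 * (1 - 0.2)^7
= 21742 * 0.209715
= 4559.6279


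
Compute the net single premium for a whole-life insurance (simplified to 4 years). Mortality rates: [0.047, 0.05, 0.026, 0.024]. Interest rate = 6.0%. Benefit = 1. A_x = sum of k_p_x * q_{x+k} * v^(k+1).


v = 0.943396
Year 0: k_p_x=1.0, q=0.047, term=0.04434
Year 1: k_p_x=0.953, q=0.05, term=0.042408
Year 2: k_p_x=0.90535, q=0.026, term=0.019764
Year 3: k_p_x=0.881811, q=0.024, term=0.016763
A_x = 0.1233


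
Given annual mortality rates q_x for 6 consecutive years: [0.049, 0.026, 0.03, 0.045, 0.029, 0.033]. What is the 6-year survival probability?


p_k = 1 - q_k for each year
Survival = product of (1 - q_k)
= 0.951 * 0.974 * 0.97 * 0.955 * 0.971 * 0.967
= 0.8057


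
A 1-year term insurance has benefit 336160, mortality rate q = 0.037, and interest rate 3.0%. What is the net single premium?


NSP = benefit * q * v
v = 1/(1+i) = 0.970874
NSP = 336160 * 0.037 * 0.970874
= 12075.6505


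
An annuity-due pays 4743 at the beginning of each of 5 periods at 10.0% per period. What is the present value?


PV_due = PMT * (1-(1+i)^(-n))/i * (1+i)
PV_immediate = 17979.7016
PV_due = 17979.7016 * 1.1
= 19777.6718


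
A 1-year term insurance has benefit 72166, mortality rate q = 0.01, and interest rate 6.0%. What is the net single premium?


NSP = benefit * q * v
v = 1/(1+i) = 0.943396
NSP = 72166 * 0.01 * 0.943396
= 680.8113


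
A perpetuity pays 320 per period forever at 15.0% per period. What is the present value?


PV = PMT / i
= 320 / 0.15
= 2133.3333


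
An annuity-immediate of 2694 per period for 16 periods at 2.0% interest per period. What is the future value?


FV = PMT * ((1+i)^n - 1) / i
= 2694 * ((1.02)^16 - 1) / 0.02
= 2694 * (1.372786 - 1) / 0.02
= 50214.2345


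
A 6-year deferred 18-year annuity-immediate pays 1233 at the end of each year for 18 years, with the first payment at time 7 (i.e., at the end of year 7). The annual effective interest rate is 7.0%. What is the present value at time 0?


PV at time 6 of the 18-year annuity-immediate:
a_n = 1233 * (1-(1+0.07)^(-18))/0.07 = 12402.8542
Discount back 6 years to time 0:
PV = 12402.8542 * (1+0.07)^(-6)
= 12402.8542 * 0.666342
= 8264.5454


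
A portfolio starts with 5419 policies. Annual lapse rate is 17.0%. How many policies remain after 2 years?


remaining = initial * (1 - lapse)^years
= 5419 * (1 - 0.17)^2
= 5419 * 0.6889
= 3733.1491


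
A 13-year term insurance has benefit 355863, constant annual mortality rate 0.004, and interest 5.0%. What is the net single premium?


NSP = benefit * sum_{k=0}^{n-1} k_p_x * q * v^(k+1)
With constant q=0.004, v=0.952381
Sum = 0.036785
NSP = 355863 * 0.036785
= 13090.5688


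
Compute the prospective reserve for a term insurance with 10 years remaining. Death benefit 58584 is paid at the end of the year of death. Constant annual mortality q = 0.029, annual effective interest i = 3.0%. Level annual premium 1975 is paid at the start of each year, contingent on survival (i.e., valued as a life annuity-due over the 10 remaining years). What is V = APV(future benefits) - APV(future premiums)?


v = 1/(1+i) = 0.970874
APV(future benefits) per unit = sum_{k=0}^{9} k_p_x * q * v^(k+1) = 0.219026
APV(future benefits) = 58584 * 0.219026 = 12831.4026
Life annuity-due factor ä_{x:10} = sum_{k=0}^{9} k_p_x * v^k = 7.779189
APV(future premiums) = 1975 * 7.779189 = 15363.8988
V = 12831.4026 - 15363.8988
= -2532.4962
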